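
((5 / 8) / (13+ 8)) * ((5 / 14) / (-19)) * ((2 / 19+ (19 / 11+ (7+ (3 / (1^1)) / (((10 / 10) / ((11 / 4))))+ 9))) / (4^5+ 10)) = -11125 / 788354688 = -0.00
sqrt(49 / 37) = 7 * sqrt(37) / 37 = 1.15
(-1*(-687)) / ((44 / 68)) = 11679 / 11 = 1061.73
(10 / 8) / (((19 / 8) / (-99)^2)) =98010 / 19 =5158.42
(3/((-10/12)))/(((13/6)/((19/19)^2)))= -108/65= -1.66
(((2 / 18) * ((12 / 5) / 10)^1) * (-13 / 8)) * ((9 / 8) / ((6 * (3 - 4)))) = 13 / 1600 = 0.01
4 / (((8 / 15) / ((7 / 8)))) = 105 / 16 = 6.56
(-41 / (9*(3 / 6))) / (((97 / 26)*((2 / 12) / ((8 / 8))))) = -4264 / 291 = -14.65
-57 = -57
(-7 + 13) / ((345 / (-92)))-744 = -3728 / 5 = -745.60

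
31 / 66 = 0.47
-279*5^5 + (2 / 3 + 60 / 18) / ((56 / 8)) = -6103121 / 7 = -871874.43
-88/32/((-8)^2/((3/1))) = -33/256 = -0.13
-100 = -100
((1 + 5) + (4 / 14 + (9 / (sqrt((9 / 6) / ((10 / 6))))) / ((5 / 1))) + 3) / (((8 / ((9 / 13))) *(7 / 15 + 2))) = 81 *sqrt(10) / 3848 + 675 / 2072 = 0.39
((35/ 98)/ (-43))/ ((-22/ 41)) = 205/ 13244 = 0.02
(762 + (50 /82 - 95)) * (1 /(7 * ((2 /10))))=136860 /287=476.86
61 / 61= 1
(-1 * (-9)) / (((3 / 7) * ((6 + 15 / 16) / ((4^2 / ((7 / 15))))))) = 3840 / 37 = 103.78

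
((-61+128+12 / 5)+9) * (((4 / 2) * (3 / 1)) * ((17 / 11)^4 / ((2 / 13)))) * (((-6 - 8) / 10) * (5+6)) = -8938083336 / 33275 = -268612.57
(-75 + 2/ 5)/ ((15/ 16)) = -5968/ 75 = -79.57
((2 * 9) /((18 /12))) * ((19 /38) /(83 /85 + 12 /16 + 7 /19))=12920 /4511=2.86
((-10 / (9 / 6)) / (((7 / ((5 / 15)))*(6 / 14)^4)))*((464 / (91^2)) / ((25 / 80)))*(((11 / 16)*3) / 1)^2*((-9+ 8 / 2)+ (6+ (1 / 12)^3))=-3266879 / 454896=-7.18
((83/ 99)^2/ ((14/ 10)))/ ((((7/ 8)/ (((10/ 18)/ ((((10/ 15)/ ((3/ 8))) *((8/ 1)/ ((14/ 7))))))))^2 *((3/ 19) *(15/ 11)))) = 3272275/ 176033088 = 0.02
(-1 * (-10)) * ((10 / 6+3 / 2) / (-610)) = -19 / 366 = -0.05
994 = 994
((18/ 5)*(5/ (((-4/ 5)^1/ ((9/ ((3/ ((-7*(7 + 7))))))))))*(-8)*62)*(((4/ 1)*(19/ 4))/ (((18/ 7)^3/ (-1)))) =3666415.93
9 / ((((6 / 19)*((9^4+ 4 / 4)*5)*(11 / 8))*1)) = 114 / 180455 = 0.00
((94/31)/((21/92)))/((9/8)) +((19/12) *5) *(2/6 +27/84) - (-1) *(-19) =-188267/93744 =-2.01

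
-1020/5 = -204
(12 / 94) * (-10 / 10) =-6 / 47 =-0.13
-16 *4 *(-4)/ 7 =256/ 7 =36.57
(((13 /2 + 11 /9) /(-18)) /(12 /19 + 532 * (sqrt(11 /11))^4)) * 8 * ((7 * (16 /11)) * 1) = -73948 /1127115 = -0.07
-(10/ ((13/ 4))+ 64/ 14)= -696/ 91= -7.65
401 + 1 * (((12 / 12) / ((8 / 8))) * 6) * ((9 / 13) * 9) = 5699 / 13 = 438.38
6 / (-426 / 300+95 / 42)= 1575 / 221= 7.13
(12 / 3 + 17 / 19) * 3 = 279 / 19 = 14.68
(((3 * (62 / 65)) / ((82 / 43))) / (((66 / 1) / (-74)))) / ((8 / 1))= -49321 / 234520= -0.21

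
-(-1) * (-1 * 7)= -7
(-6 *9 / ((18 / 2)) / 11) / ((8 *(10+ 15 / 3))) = -1 / 220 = -0.00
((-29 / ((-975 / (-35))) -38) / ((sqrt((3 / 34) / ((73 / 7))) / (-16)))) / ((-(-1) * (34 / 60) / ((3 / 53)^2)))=730848 * sqrt(52122) / 4345523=38.40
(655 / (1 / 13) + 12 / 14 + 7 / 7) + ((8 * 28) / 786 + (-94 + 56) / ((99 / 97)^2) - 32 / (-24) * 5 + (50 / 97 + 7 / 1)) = 7405712913737 / 871789149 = 8494.84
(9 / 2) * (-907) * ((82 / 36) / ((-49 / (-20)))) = -185935 / 49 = -3794.59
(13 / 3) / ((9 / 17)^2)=3757 / 243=15.46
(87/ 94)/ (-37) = -87/ 3478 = -0.03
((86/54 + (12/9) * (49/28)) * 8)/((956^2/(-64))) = -3392/1542267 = -0.00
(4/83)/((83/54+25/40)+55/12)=864/120931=0.01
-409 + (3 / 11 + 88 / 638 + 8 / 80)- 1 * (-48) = -1149961 / 3190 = -360.49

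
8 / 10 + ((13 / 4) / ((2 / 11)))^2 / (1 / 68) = 1738229 / 80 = 21727.86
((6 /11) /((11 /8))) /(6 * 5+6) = 4 /363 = 0.01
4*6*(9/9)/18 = 4/3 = 1.33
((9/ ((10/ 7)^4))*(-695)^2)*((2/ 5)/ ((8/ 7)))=365319.05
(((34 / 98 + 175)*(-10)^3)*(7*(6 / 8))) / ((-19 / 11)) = 70884000 / 133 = 532962.41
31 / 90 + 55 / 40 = 619 / 360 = 1.72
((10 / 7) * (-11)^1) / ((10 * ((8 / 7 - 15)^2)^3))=-184877 / 832972004929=-0.00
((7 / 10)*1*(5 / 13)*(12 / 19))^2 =1764 / 61009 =0.03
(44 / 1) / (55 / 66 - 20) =-264 / 115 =-2.30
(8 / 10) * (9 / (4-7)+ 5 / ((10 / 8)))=4 / 5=0.80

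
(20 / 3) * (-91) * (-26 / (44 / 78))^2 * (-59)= 9200640540 / 121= 76038351.57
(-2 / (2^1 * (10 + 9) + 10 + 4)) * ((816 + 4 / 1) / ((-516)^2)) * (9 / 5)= -41 / 192296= -0.00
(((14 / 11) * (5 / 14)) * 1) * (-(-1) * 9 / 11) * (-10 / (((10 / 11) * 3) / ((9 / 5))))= -27 / 11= -2.45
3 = 3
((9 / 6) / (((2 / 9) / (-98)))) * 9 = -11907 / 2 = -5953.50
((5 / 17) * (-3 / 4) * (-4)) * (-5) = -75 / 17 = -4.41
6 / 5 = 1.20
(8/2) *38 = 152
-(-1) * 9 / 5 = 9 / 5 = 1.80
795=795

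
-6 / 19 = -0.32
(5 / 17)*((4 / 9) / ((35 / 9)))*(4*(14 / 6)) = 16 / 51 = 0.31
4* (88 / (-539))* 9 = -288 / 49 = -5.88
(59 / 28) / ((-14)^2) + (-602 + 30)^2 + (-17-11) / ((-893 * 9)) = 14431123638151 / 44107056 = 327184.01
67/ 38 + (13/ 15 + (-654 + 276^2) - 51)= 75473.63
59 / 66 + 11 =785 / 66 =11.89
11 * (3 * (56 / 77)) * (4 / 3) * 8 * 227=58112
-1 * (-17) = 17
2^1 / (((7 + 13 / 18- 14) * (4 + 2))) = -6 / 113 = -0.05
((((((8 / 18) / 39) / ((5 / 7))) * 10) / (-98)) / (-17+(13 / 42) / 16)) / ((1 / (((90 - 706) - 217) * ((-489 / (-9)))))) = -17379712 / 4005261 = -4.34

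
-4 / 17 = -0.24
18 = 18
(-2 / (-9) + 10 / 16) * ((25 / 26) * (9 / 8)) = 0.92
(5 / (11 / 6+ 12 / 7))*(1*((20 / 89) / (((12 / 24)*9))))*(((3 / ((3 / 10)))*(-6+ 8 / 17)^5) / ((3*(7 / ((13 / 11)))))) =-381630091648000 / 1864043644023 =-204.73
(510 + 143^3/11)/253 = 266347/253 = 1052.75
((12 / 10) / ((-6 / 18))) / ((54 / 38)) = -38 / 15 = -2.53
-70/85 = -14/17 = -0.82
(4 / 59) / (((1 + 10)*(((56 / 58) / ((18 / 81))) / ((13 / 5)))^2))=142129 / 64397025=0.00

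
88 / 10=44 / 5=8.80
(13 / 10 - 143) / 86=-1417 / 860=-1.65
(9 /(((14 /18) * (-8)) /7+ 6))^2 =6561 /2116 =3.10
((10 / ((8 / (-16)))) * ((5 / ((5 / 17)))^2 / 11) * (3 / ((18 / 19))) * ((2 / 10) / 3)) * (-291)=1065254 / 33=32280.42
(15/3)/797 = 5/797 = 0.01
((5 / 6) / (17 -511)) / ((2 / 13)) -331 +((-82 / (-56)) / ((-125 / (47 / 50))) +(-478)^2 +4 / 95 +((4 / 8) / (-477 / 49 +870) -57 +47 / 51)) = 271743101152618481 / 1191349162500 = 228096.94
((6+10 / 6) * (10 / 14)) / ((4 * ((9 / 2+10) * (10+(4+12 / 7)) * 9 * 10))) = 23 / 344520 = 0.00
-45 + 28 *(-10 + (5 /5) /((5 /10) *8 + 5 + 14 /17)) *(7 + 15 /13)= -5003799 /2171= -2304.84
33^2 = 1089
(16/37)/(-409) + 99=1498151/15133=99.00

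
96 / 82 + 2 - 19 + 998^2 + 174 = 40842649 / 41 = 996162.17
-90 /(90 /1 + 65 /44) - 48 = -39432 /805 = -48.98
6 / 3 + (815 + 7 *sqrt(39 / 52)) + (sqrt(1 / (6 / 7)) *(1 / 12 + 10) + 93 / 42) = 7 *sqrt(3) / 2 + 121 *sqrt(42) / 72 + 11469 / 14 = 836.17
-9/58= -0.16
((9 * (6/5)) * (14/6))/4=63/10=6.30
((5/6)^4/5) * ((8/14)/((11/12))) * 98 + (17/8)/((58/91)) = 1271459/137808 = 9.23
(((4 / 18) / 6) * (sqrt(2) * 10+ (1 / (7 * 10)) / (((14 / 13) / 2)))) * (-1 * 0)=0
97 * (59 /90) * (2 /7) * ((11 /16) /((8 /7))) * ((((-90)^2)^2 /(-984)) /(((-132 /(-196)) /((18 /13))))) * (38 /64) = -485524297125 /545792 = -889577.53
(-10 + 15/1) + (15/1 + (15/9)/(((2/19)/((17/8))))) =2575/48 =53.65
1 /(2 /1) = 1 /2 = 0.50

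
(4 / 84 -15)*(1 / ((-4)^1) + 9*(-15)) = 84937 / 42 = 2022.31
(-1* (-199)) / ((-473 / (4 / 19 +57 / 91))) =-0.35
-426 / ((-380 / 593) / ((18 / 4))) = 1136781 / 380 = 2991.53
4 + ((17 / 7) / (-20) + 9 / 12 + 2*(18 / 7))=342 / 35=9.77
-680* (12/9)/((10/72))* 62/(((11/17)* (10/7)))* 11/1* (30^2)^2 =-3901250304000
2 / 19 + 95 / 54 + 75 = 78863 / 1026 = 76.86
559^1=559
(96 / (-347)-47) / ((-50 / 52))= 49.17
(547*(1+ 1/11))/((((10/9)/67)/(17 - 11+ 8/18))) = 12753852/55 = 231888.22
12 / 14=6 / 7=0.86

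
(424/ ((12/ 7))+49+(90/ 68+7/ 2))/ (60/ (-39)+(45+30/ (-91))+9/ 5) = 6988345/ 1042644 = 6.70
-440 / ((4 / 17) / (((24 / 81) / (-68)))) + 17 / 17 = 9.15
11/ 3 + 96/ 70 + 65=7354/ 105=70.04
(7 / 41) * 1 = 7 / 41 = 0.17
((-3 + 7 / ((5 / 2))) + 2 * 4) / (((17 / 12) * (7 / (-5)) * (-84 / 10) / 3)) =1170 / 833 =1.40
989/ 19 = 52.05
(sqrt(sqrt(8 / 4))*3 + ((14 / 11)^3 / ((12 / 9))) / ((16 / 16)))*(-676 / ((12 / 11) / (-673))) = 78023582 / 121 + 1251107*2^(1 / 4) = 2132648.34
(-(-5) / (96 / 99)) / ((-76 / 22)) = -1815 / 1216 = -1.49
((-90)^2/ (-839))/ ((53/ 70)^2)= -39690000/ 2356751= -16.84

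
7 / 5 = 1.40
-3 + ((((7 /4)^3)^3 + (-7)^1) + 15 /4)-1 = 38453063 /262144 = 146.69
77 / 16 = 4.81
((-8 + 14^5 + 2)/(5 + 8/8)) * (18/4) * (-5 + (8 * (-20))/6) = -12773177.50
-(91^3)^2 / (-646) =567869252041 / 646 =879054569.72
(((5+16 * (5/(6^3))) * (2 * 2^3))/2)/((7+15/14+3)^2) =45472/129735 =0.35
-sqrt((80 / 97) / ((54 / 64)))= -16*sqrt(2910) / 873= -0.99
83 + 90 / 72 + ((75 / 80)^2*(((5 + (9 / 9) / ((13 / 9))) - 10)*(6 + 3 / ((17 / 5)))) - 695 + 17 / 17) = -635.81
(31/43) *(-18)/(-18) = 31/43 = 0.72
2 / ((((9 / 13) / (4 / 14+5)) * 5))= 962 / 315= 3.05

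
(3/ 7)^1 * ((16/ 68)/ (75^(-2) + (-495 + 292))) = -33750/ 67941503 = -0.00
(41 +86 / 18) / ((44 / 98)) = 101.96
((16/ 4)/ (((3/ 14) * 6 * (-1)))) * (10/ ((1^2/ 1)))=-31.11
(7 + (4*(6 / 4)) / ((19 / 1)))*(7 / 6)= 973 / 114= 8.54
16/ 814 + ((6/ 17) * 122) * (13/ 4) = 968389/ 6919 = 139.96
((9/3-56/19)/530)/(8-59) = -1/513570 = -0.00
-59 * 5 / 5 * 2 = -118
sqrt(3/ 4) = sqrt(3)/ 2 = 0.87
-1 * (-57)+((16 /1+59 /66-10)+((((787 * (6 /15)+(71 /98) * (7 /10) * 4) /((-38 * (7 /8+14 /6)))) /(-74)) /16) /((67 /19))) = 10244963941 /160341720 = 63.89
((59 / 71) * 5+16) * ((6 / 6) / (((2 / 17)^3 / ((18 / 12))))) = 21091509 / 1136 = 18566.47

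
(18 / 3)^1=6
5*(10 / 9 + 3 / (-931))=46415 / 8379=5.54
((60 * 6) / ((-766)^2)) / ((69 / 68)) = 2040 / 3373847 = 0.00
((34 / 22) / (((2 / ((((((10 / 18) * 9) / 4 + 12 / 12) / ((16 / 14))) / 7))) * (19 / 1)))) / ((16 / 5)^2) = 3825 / 3424256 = 0.00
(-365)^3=-48627125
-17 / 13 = -1.31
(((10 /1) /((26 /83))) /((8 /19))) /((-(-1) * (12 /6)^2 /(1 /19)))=1.00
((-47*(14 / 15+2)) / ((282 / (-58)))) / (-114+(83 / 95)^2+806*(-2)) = -2303180 / 140132349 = -0.02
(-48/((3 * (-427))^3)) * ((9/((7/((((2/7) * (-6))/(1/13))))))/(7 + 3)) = -1248/19074348335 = -0.00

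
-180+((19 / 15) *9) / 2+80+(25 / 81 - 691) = -635843 / 810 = -784.99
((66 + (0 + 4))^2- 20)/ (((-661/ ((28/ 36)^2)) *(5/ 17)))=-813008/ 53541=-15.18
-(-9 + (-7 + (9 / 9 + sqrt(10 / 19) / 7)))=15 - sqrt(190) / 133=14.90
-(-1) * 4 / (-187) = -0.02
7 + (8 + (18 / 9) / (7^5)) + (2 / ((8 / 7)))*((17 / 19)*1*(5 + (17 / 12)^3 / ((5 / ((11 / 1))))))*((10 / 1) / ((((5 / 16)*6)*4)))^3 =264327890159 / 4655875140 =56.77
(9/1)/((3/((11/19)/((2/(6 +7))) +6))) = 1113/38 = 29.29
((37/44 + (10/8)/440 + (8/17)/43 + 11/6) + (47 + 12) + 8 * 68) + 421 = 1026.69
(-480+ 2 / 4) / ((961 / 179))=-171661 / 1922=-89.31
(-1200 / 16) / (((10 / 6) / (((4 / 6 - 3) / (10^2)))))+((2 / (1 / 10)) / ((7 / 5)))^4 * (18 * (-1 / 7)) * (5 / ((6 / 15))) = -449999647053 / 336140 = -1338726.86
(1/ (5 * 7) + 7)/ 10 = 123/ 175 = 0.70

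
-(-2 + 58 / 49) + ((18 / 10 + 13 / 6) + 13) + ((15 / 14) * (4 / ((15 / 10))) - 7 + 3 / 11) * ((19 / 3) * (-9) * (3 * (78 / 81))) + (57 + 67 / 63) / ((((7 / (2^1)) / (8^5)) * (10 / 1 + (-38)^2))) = 36287192611 / 35266770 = 1028.93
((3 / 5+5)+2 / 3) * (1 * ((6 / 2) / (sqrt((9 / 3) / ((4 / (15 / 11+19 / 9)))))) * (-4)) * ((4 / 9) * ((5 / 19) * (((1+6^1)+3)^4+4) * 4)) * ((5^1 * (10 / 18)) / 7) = -752300800 * sqrt(2838) / 463239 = -86515.24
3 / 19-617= -11720 / 19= -616.84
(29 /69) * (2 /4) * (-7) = -1.47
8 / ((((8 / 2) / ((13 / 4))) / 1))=13 / 2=6.50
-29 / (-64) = 29 / 64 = 0.45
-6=-6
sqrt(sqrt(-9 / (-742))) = sqrt(3) * 742^(3 / 4) / 742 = 0.33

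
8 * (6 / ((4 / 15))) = 180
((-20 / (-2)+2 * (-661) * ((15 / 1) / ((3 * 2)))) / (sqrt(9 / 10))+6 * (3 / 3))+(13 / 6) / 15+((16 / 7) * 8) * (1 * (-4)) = -3295 * sqrt(10) / 3- 42209 / 630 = -3540.23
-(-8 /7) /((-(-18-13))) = 8 /217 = 0.04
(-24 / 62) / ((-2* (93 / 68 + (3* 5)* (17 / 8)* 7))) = 272 / 315487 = 0.00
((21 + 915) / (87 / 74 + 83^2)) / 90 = 296 / 196105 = 0.00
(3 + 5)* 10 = 80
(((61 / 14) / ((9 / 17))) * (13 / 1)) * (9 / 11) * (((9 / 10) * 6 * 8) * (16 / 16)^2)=1455948 / 385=3781.68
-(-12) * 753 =9036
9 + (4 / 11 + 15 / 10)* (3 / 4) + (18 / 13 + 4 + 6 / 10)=16.38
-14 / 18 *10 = -70 / 9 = -7.78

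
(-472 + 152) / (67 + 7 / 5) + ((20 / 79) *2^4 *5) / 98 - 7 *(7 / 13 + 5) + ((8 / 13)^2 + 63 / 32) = -146389536829 / 3579776928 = -40.89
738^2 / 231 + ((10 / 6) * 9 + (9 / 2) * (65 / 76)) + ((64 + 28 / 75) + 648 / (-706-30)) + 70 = 50677570751 / 20189400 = 2510.11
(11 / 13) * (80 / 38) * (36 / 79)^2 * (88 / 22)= 2280960 / 1541527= 1.48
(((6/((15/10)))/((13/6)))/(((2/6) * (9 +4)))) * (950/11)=68400/1859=36.79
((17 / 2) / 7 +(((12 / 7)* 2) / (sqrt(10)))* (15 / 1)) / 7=17 / 98 +36* sqrt(10) / 49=2.50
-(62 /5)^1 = -12.40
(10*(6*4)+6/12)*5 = 2405/2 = 1202.50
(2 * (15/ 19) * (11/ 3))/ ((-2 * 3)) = -55/ 57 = -0.96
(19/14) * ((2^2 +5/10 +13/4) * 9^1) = 5301/56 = 94.66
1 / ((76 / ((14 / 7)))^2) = 1 / 1444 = 0.00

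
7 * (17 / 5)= 119 / 5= 23.80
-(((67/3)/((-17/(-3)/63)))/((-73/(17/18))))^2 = -219961/21316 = -10.32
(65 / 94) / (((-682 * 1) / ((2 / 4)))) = -65 / 128216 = -0.00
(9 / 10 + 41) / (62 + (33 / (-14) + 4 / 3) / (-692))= 6088908 / 9010055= 0.68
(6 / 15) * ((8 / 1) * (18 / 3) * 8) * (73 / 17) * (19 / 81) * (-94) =-33376768 / 2295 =-14543.25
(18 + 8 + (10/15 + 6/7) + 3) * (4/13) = 2564/273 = 9.39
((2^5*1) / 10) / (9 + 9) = 8 / 45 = 0.18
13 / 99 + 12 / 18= 79 / 99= 0.80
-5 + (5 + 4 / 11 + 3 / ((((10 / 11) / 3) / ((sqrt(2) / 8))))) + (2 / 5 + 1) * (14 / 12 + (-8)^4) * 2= 11474.18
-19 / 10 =-1.90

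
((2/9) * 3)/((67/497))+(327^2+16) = 21496939/201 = 106949.95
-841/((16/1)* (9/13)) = -10933/144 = -75.92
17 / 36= 0.47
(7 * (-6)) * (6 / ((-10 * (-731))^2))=-63 / 13359025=-0.00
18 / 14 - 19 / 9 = -52 / 63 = -0.83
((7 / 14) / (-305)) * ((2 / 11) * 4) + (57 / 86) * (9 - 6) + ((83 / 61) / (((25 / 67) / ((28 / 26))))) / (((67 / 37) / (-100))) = -805992787 / 3750890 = -214.88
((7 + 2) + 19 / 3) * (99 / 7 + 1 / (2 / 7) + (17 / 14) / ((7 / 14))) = 6463 / 21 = 307.76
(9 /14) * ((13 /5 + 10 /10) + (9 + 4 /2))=657 /70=9.39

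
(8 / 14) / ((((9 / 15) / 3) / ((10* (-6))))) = -1200 / 7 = -171.43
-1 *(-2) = 2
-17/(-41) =17/41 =0.41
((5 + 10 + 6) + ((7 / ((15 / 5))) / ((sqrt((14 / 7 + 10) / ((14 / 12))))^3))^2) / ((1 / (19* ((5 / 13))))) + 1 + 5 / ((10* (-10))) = 33723755101 / 218350080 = 154.45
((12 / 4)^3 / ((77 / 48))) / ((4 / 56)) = 2592 / 11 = 235.64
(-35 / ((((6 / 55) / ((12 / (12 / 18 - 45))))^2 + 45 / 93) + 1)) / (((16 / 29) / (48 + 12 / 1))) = -12849519375 / 5557759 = -2312.00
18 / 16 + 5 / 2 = 29 / 8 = 3.62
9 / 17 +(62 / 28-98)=-22671 / 238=-95.26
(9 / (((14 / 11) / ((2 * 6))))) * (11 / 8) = 3267 / 28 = 116.68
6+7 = 13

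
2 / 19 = 0.11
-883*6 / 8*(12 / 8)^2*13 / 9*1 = -34437 / 16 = -2152.31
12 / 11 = 1.09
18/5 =3.60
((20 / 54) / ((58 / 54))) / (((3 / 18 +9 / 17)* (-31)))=-1020 / 63829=-0.02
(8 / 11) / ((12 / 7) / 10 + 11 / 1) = 280 / 4301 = 0.07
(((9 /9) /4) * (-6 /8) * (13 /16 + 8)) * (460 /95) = -9729 /1216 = -8.00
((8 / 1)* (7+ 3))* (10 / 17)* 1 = 800 / 17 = 47.06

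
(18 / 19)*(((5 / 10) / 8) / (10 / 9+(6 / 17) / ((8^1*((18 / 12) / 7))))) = 1377 / 30628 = 0.04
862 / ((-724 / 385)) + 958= 180861 / 362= 499.62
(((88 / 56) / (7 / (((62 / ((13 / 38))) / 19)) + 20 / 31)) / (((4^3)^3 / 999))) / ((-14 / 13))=-492063 / 122028032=-0.00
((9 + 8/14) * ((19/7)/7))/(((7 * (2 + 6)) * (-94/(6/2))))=-0.00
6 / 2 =3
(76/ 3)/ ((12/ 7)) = 133/ 9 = 14.78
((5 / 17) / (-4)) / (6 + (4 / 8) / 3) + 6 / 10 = 3699 / 6290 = 0.59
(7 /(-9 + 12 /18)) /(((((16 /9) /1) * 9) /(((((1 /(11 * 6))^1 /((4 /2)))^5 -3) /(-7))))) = -24044785459 /1068657131520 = -0.02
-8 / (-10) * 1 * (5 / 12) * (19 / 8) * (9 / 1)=7.12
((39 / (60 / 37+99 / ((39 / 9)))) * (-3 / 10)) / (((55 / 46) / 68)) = -27.20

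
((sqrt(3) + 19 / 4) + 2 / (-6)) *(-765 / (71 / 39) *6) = -1581255 / 142 - 179010 *sqrt(3) / 71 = -15502.56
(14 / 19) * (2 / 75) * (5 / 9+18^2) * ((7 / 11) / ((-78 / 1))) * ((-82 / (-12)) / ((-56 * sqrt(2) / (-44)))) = -838327 * sqrt(2) / 6002100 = -0.20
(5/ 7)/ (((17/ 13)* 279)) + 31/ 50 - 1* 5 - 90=-156672269/ 1660050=-94.38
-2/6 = -0.33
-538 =-538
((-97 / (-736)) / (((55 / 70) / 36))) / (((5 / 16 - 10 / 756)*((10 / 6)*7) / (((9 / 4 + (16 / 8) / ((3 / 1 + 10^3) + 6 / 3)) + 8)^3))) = 1283323732344594801 / 688642002950000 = 1863.56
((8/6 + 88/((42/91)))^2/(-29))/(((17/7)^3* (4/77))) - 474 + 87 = -298542375/142477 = -2095.37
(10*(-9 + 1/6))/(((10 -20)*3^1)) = 53/18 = 2.94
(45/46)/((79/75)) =0.93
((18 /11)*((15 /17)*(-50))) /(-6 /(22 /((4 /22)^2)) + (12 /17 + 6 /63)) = -17151750 /188191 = -91.14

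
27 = 27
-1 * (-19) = 19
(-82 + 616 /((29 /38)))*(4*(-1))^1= -84120 /29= -2900.69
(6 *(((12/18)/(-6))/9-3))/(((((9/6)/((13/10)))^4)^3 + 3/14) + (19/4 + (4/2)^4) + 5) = -318345035113580384/555406344314492049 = -0.57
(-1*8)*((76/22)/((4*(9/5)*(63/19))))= -7220/6237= -1.16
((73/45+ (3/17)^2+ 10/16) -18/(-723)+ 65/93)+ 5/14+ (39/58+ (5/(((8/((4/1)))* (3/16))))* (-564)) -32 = -1190981959414427/157788416520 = -7547.97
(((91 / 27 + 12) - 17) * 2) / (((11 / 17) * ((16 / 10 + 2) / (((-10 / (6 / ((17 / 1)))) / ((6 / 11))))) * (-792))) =-7225 / 78732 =-0.09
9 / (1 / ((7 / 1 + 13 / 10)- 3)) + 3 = 507 / 10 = 50.70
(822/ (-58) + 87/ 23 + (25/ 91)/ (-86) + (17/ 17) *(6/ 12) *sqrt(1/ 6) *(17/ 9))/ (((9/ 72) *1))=-217003420/ 2609971 + 34 *sqrt(6)/ 27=-80.06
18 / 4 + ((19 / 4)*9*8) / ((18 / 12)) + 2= 469 / 2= 234.50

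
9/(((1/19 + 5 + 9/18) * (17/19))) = 6498/3587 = 1.81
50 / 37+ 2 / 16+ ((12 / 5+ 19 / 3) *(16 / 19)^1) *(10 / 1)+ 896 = 16383053 / 16872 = 971.02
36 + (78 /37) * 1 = 1410 /37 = 38.11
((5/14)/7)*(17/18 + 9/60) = 197/3528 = 0.06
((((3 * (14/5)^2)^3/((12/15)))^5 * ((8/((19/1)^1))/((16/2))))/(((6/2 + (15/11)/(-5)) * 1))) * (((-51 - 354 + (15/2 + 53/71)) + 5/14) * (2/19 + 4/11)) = -155891625808424894983260098283776240205692928/38193166255950927734375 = -4081662797049071956476.88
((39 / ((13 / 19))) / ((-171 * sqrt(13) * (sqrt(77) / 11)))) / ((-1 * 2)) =sqrt(1001) / 546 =0.06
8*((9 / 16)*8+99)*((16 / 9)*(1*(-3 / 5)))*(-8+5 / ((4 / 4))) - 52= 12988 / 5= 2597.60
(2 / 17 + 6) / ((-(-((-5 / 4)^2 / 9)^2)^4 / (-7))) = 134595740475586510848 / 2593994140625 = 51887449.69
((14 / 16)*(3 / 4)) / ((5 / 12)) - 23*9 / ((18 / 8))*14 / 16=-3157 / 40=-78.92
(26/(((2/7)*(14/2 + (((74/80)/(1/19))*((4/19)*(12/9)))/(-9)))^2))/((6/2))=297675/116714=2.55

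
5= 5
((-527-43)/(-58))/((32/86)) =12255/464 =26.41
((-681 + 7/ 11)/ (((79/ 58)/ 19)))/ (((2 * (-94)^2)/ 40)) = -41236840/ 1919621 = -21.48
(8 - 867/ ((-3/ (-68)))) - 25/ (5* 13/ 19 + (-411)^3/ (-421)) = -19644.00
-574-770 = -1344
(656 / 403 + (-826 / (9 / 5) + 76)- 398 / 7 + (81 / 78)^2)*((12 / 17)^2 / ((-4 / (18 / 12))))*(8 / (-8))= -1730976693 / 21196994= -81.66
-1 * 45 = -45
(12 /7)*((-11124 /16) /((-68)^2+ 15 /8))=-66744 /259049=-0.26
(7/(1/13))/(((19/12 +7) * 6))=182/103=1.77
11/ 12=0.92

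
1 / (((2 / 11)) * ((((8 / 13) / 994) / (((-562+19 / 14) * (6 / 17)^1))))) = -239072691 / 136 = -1757887.43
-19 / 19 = -1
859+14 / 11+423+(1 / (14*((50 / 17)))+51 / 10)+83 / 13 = 129607641 / 100100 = 1294.78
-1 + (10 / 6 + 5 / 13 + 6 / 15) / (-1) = -673 / 195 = -3.45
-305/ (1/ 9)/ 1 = -2745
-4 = -4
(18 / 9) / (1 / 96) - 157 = 35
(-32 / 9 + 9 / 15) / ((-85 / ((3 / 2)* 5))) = 133 / 510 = 0.26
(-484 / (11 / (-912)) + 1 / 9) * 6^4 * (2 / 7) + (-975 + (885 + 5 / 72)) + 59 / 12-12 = 7488819713 / 504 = 14858769.27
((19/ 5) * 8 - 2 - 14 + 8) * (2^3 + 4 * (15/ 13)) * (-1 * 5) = -18368/ 13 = -1412.92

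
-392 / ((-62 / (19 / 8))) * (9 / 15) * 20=5586 / 31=180.19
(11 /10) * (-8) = -44 /5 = -8.80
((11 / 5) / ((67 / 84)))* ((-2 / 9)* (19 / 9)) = -11704 / 9045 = -1.29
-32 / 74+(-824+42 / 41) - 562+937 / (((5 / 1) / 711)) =1000127699 / 7585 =131855.99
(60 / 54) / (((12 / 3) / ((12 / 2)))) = 5 / 3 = 1.67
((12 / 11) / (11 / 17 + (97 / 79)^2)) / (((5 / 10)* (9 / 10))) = 2121940 / 1885983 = 1.13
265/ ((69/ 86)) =22790/ 69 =330.29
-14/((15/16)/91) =-20384/15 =-1358.93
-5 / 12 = -0.42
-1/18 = -0.06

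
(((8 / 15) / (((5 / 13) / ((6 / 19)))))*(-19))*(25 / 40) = -5.20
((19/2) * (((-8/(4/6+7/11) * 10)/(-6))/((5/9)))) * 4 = 30096/43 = 699.91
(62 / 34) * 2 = 62 / 17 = 3.65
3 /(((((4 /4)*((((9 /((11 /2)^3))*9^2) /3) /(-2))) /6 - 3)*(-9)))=1331 /12465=0.11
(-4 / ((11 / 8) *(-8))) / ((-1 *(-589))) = 4 / 6479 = 0.00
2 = 2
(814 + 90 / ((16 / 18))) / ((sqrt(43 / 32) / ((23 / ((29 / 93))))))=7830879 * sqrt(86) / 1247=58236.23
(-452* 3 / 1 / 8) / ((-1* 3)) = 113 / 2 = 56.50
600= 600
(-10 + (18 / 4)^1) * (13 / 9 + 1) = -121 / 9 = -13.44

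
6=6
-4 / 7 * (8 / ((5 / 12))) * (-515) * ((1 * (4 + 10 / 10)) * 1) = 197760 / 7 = 28251.43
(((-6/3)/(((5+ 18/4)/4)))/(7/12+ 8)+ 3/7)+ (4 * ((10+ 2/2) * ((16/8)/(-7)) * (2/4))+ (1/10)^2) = -8144401/1369900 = -5.95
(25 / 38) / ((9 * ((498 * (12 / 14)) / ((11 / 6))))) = 1925 / 6131376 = 0.00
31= 31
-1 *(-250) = 250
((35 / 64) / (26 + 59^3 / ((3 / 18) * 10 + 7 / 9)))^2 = 148225 / 3500787849511936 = 0.00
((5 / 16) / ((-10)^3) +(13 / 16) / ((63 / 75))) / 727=64979 / 48854400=0.00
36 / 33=12 / 11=1.09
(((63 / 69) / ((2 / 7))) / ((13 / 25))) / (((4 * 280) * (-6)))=-0.00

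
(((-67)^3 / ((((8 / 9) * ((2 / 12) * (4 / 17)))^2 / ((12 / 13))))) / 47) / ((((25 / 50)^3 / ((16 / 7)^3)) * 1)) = -97328716190208 / 209573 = -464414386.35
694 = 694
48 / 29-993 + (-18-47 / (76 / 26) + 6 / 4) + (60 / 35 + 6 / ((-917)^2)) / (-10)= -474493866101 / 463329839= -1024.10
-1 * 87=-87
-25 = -25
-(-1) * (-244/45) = -5.42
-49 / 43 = -1.14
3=3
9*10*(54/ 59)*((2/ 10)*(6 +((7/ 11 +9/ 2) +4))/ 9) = 17982/ 649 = 27.71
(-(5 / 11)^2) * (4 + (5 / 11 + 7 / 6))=-1.16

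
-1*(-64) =64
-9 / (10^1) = -9 / 10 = -0.90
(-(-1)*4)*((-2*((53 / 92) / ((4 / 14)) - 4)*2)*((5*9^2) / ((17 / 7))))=2069550 / 391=5292.97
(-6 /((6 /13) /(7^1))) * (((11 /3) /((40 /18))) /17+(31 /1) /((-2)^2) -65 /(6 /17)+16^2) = -3697967 /510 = -7250.92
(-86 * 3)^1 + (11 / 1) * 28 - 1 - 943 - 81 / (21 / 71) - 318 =-10401 / 7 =-1485.86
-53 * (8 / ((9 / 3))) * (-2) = 848 / 3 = 282.67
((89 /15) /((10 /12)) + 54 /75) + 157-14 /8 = 16309 /100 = 163.09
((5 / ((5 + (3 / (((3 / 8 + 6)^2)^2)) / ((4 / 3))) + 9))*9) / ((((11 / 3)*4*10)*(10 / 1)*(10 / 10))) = 20295603 / 9261709600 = 0.00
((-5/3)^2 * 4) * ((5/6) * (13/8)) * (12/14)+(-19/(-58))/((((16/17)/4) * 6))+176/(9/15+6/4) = 2833703/29232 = 96.94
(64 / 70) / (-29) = -32 / 1015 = -0.03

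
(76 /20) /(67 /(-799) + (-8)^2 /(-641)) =-9731021 /470415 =-20.69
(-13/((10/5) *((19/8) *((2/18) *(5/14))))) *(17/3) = -37128/95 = -390.82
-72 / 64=-9 / 8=-1.12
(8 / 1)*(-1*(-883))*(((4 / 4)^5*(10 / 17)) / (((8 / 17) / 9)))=79470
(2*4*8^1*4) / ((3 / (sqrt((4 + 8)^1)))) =512*sqrt(3) / 3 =295.60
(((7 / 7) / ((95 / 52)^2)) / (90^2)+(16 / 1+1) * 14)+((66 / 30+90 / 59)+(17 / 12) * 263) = 2649543008411 / 4313047500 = 614.31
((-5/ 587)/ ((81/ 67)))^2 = 112225/ 2260717209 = 0.00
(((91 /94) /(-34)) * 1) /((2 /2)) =-91 /3196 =-0.03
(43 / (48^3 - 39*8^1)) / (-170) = -43 / 18747600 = -0.00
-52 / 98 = -26 / 49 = -0.53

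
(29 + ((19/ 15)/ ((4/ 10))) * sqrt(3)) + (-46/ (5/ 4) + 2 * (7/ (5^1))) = -5 + 19 * sqrt(3)/ 6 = 0.48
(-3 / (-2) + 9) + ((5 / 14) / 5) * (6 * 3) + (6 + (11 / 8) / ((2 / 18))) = 1689 / 56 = 30.16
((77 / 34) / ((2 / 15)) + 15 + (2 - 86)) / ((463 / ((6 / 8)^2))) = -31833 / 503744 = -0.06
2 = 2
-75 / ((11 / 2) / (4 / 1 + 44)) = -7200 / 11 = -654.55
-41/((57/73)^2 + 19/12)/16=-655467/560956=-1.17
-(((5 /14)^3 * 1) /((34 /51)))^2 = -140625 /30118144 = -0.00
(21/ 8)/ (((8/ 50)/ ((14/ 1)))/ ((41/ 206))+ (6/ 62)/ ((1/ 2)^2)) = 5.91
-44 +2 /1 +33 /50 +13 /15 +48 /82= -39.89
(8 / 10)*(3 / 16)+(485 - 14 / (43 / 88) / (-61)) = 25475609 / 52460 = 485.62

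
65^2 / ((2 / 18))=38025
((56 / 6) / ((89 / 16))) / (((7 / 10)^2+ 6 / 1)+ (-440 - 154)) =-6400 / 2240931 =-0.00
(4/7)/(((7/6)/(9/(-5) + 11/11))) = -96/245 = -0.39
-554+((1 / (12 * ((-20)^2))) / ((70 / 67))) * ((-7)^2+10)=-186140047 / 336000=-553.99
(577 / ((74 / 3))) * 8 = 6924 / 37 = 187.14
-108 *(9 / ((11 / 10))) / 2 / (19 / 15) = -72900 / 209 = -348.80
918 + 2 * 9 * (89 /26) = 979.62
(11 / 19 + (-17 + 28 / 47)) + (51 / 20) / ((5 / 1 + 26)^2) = -271571497 / 17163460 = -15.82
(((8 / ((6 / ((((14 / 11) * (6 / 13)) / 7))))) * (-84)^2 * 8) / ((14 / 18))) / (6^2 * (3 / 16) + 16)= 663552 / 1859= 356.94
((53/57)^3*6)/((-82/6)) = -297754/843657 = -0.35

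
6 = 6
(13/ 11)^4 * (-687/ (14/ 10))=-98107035/ 102487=-957.26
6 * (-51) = -306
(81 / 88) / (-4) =-81 / 352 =-0.23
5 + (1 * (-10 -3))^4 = 28566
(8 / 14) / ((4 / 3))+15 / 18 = 53 / 42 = 1.26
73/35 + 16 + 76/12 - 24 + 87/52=11423/5460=2.09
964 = 964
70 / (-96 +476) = 7 / 38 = 0.18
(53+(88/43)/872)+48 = 101.00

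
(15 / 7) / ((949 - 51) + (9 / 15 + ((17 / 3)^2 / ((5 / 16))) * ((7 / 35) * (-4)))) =3375 / 1285823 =0.00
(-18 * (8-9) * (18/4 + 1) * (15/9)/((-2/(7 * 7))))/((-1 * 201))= 2695/134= 20.11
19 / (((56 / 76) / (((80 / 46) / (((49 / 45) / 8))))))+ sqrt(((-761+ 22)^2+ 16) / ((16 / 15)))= 2599200 / 7889+ sqrt(8192055) / 4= 1045.02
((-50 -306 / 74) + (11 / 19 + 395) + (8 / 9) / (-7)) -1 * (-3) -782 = -19384550 / 44289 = -437.68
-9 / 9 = -1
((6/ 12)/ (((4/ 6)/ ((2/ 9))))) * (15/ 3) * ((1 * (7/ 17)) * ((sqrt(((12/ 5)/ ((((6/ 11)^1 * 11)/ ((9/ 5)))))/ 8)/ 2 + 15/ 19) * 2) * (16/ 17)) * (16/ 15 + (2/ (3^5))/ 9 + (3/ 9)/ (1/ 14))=12289984/ 3532005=3.48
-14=-14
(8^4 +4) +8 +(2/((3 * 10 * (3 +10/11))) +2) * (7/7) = 2650961/645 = 4110.02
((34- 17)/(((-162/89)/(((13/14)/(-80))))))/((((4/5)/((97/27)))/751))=1432827643/3919104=365.60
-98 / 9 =-10.89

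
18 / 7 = 2.57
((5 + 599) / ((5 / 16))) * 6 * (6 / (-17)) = -347904 / 85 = -4092.99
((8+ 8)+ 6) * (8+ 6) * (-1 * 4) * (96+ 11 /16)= -119119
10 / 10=1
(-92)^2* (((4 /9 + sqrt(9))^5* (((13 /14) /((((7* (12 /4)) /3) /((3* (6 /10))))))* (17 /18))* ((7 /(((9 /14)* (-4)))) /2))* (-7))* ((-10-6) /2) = -187432303198504 /2657205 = -70537389.17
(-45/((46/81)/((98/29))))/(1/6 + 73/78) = -242.86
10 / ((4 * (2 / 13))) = 65 / 4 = 16.25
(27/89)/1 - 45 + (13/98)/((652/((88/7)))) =-222393275/4975901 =-44.69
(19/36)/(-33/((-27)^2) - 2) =-513/1988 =-0.26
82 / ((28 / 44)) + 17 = 145.86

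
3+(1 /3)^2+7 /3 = 49 /9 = 5.44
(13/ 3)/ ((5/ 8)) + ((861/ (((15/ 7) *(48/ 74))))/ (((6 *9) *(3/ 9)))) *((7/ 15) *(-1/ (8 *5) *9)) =478069/ 144000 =3.32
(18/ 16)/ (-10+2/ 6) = -27/ 232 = -0.12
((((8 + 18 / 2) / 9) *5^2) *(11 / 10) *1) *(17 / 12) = 15895 / 216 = 73.59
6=6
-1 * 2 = -2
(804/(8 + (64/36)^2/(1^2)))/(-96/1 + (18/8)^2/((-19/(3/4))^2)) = -250770816/334148797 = -0.75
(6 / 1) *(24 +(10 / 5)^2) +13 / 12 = 2029 / 12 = 169.08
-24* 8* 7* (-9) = 12096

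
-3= -3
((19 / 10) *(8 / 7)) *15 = 228 / 7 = 32.57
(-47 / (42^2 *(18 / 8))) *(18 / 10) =-47 / 2205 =-0.02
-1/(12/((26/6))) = -0.36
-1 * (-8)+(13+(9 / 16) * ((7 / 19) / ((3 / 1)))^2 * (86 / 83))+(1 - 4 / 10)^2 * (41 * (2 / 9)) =145553003 / 5992600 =24.29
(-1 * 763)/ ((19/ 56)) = -42728/ 19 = -2248.84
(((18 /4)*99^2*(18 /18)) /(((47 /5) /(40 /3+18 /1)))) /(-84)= -49005 /28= -1750.18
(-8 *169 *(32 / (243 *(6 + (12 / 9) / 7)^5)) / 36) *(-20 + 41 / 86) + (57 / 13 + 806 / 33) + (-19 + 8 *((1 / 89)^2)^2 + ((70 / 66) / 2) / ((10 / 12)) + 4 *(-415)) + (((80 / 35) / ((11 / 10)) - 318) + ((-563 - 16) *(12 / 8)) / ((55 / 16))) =-28472590763383437464054 / 12836357246597259375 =-2218.12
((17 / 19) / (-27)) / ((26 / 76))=-34 / 351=-0.10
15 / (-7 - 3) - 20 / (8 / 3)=-9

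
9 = 9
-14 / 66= -7 / 33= -0.21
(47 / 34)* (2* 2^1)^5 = 24064 / 17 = 1415.53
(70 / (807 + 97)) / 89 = 35 / 40228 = 0.00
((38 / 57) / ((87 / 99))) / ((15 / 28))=616 / 435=1.42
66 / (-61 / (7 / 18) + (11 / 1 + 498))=462 / 2465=0.19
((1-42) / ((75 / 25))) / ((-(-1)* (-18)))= 41 / 54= 0.76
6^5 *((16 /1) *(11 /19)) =1368576 /19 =72030.32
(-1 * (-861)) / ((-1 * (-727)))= 861 / 727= 1.18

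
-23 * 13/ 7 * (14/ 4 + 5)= -5083/ 14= -363.07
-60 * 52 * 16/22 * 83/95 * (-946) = 35632896/19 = 1875415.58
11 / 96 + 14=1355 / 96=14.11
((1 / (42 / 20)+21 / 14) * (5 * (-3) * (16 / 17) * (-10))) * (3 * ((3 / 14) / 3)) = 49800 / 833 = 59.78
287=287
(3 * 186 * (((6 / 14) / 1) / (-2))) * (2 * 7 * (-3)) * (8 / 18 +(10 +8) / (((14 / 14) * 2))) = 47430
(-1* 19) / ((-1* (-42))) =-19 / 42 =-0.45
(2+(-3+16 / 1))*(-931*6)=-83790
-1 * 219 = -219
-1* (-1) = 1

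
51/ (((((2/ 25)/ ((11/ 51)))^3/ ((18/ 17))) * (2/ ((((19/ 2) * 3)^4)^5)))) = 2725807580268232833840507669225159083296875/ 41213231104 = 66139138020742961882392570000000.00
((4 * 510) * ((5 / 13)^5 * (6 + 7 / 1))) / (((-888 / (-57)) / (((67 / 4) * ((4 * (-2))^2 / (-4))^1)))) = -4057687500 / 1056757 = -3839.75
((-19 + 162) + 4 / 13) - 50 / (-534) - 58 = 296428 / 3471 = 85.40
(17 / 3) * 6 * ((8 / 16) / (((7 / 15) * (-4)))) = -255 / 28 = -9.11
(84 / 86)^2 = 1764 / 1849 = 0.95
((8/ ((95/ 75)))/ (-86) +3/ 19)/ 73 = 69/ 59641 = 0.00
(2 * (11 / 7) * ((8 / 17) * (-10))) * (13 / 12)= -5720 / 357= -16.02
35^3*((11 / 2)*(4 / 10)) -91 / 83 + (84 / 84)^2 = 7828967 / 83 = 94324.90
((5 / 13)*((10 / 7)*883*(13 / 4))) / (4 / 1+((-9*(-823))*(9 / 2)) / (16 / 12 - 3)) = -110375 / 1399643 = -0.08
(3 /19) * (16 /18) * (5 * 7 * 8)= 2240 /57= 39.30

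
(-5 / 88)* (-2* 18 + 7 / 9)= 1585 / 792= 2.00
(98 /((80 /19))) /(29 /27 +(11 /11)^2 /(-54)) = 441 /20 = 22.05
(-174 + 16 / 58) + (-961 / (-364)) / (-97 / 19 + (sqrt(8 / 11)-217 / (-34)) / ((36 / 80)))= -4470574186211045 / 25778877026812-3007805070* sqrt(22) / 222231698507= -173.48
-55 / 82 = -0.67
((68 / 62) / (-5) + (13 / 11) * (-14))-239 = -436079 / 1705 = -255.76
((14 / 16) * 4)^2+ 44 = 225 / 4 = 56.25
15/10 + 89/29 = 265/58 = 4.57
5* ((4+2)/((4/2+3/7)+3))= 105/19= 5.53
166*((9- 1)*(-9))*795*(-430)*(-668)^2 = 1823178092428800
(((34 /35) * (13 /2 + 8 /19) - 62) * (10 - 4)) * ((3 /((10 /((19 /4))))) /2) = -330831 /1400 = -236.31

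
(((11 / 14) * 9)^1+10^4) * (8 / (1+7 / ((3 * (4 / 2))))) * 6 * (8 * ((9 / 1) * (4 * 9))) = 52291671552 / 91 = 574633753.32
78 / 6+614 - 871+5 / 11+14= -2525 / 11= -229.55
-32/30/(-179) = 16/2685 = 0.01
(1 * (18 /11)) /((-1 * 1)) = -18 /11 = -1.64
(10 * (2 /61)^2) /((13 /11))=440 /48373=0.01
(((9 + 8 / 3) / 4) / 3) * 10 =175 / 18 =9.72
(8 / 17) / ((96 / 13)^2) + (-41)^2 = 32920873 / 19584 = 1681.01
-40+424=384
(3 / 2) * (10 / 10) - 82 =-161 / 2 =-80.50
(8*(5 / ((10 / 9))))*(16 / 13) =576 / 13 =44.31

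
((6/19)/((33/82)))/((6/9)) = 246/209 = 1.18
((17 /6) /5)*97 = 1649 /30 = 54.97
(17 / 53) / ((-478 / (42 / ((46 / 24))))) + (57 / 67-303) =-5898194232 / 19519847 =-302.16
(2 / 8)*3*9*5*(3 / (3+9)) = 135 / 16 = 8.44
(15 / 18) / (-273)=-0.00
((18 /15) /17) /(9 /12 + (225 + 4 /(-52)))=0.00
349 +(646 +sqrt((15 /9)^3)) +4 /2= 5 * sqrt(15) /9 +997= 999.15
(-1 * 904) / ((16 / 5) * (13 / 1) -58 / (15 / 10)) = -3390 / 11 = -308.18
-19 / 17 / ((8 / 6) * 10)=-57 / 680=-0.08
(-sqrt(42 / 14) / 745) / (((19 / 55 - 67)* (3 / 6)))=11* sqrt(3) / 273117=0.00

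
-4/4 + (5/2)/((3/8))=17/3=5.67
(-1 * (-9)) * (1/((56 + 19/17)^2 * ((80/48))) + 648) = 27493251363/4714205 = 5832.00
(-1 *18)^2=324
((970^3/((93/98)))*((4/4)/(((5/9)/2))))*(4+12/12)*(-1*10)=-5366517240000/31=-173113459354.84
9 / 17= 0.53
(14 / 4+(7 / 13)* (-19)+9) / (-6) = -59 / 156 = -0.38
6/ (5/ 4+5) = 24/ 25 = 0.96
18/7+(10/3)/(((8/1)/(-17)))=-379/84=-4.51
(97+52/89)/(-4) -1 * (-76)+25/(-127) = 2324217/45212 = 51.41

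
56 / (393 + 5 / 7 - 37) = 392 / 2497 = 0.16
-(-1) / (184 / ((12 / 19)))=3 / 874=0.00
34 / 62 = 0.55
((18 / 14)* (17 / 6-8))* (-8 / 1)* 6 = 2232 / 7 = 318.86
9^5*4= 236196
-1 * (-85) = 85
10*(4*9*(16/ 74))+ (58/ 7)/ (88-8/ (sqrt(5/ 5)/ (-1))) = 968753/ 12432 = 77.92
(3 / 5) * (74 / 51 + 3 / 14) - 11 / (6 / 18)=-38081 / 1190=-32.00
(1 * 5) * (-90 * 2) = -900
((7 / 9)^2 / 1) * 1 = 49 / 81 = 0.60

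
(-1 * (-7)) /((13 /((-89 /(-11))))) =623 /143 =4.36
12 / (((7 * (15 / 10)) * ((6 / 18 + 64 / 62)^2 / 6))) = 415152 / 112903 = 3.68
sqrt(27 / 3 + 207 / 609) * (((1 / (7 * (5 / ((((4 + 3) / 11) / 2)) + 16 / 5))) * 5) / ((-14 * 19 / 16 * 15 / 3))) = -40 * sqrt(96222) / 8936669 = -0.00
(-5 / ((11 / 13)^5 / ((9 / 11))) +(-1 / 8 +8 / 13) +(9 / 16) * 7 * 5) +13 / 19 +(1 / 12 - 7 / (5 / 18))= -13.69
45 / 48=15 / 16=0.94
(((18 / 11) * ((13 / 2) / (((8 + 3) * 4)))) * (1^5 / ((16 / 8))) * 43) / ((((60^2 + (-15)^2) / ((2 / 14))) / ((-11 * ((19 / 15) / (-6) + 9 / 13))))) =-24209 / 23562000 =-0.00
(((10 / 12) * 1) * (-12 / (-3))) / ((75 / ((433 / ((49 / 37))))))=32042 / 2205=14.53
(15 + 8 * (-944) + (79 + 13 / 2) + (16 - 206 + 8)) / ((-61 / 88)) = 671748 / 61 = 11012.26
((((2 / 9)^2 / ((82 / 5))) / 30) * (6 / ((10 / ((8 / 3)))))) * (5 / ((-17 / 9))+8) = 728 / 846855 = 0.00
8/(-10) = -4/5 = -0.80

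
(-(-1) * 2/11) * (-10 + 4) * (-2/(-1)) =-24/11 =-2.18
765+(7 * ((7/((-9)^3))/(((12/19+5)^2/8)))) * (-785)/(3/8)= 20043502055/25038963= 800.49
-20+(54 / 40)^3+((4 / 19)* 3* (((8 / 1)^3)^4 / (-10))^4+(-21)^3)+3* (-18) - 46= 1070435769529469910793714477087121345159369853 / 760000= 1408468117801934093149624000000000000000.00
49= 49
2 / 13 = 0.15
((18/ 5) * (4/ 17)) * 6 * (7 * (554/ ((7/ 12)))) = 2871936/ 85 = 33787.48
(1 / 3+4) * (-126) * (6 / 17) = -3276 / 17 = -192.71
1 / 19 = 0.05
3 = 3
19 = 19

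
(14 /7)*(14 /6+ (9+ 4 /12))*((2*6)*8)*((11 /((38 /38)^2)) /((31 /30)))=739200 /31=23845.16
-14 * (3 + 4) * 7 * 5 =-3430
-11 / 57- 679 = -38714 / 57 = -679.19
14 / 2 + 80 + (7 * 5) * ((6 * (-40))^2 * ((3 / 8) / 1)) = 756087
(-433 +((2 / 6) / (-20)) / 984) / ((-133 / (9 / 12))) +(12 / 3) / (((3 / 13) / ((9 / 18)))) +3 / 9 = 119792161 / 10469760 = 11.44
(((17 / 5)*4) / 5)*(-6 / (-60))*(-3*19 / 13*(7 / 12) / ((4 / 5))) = -2261 / 2600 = -0.87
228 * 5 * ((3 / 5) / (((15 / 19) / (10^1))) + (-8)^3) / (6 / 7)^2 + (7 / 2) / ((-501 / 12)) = -392113036 / 501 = -782660.75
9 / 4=2.25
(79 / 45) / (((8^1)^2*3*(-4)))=-79 / 34560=-0.00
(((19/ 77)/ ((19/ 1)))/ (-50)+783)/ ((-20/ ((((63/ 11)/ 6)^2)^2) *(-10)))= 83753214867/ 25768160000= 3.25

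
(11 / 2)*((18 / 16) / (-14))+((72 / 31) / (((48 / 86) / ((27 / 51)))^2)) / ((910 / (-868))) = -10246779 / 4207840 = -2.44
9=9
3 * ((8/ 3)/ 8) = 1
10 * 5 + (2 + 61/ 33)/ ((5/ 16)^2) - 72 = 14362/ 825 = 17.41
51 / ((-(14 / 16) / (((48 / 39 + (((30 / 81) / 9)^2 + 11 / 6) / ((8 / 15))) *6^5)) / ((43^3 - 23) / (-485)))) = 413479940592064 / 1191645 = 346982482.70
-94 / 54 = -1.74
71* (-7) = -497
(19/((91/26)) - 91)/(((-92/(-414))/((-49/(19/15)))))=566055/38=14896.18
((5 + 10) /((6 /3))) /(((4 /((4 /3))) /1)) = 5 /2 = 2.50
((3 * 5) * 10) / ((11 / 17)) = 2550 / 11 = 231.82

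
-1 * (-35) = 35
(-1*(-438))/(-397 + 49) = -73/58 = -1.26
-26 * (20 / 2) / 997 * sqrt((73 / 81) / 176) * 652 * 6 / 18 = -42380 * sqrt(803) / 296109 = -4.06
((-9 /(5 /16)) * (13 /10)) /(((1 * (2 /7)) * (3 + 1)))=-819 /25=-32.76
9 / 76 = 0.12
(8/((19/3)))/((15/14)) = 112/95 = 1.18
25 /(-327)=-25 /327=-0.08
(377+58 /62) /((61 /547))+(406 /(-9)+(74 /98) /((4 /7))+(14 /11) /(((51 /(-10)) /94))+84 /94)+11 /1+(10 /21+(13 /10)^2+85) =89545613970007 /26176498425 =3420.84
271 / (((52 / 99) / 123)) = 3299967 / 52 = 63460.90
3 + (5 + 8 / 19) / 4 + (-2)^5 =-2101 / 76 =-27.64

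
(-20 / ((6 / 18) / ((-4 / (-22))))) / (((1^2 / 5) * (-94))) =0.58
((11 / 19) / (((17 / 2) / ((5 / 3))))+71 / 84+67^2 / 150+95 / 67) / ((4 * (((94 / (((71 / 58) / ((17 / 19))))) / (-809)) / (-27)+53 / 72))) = 758915375069511 / 69470619067150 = 10.92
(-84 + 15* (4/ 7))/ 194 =-264/ 679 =-0.39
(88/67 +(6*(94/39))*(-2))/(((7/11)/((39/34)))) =-396792/7973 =-49.77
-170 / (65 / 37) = -1258 / 13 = -96.77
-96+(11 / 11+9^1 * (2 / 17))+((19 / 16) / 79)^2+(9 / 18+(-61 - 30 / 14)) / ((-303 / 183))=-1077409148373 / 19202708224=-56.11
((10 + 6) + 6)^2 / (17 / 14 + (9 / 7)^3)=332024 / 2291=144.93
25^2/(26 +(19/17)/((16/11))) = 170000/7281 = 23.35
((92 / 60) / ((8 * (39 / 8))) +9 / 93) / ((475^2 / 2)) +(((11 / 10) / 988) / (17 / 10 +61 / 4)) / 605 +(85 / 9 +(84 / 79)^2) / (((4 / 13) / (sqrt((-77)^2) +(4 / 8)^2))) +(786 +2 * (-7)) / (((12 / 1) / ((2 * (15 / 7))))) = 801451723473818472907 / 273466895728950000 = 2930.71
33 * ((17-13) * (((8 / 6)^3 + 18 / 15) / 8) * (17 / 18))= 45067 / 810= 55.64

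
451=451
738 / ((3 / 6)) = 1476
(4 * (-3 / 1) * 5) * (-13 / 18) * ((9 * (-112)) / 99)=-14560 / 33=-441.21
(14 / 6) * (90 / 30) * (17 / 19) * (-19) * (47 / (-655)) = 5593 / 655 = 8.54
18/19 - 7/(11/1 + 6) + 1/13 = 2572/4199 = 0.61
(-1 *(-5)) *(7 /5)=7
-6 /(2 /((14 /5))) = -42 /5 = -8.40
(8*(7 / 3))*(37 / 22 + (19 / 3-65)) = -105308 / 99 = -1063.72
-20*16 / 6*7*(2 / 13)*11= -24640 / 39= -631.79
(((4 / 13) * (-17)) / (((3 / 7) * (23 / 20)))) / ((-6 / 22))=104720 / 2691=38.91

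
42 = 42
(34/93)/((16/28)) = 119/186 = 0.64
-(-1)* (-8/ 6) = -4/ 3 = -1.33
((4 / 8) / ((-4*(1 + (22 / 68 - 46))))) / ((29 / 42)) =51 / 12586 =0.00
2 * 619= 1238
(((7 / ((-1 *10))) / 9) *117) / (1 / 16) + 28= -588 / 5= -117.60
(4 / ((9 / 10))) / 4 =10 / 9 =1.11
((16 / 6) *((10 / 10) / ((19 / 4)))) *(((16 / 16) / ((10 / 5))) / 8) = 2 / 57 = 0.04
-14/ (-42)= 1/ 3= 0.33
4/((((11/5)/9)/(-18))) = -3240/11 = -294.55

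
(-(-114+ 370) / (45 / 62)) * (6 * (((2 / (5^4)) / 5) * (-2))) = 2.71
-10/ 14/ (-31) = 5/ 217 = 0.02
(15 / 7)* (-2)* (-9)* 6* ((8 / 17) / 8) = 1620 / 119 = 13.61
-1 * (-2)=2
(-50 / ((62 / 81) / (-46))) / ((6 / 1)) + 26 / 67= 1040981 / 2077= 501.19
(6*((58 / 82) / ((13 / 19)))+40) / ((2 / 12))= 147756 / 533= 277.22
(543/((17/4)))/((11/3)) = 6516/187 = 34.84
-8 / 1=-8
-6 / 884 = -3 / 442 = -0.01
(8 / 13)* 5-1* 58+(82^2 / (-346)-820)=-2011408 / 2249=-894.36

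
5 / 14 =0.36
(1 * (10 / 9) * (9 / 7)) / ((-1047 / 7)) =-10 / 1047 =-0.01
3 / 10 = 0.30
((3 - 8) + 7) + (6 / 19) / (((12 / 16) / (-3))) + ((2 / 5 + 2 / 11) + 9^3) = 763183 / 1045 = 730.32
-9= -9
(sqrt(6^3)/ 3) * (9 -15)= -12 * sqrt(6)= -29.39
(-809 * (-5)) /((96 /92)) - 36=92171 /24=3840.46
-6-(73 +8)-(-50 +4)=-41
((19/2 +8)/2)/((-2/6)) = -105/4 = -26.25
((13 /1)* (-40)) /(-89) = 520 /89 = 5.84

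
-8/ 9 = -0.89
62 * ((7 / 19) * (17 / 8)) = 3689 / 76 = 48.54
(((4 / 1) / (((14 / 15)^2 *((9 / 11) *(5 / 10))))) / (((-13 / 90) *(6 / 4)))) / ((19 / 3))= -99000 / 12103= -8.18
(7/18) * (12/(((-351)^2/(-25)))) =-350/369603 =-0.00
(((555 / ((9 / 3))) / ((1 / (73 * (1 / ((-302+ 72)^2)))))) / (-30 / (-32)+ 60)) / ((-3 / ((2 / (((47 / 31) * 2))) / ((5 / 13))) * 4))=-83731 / 139854375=-0.00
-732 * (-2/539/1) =2.72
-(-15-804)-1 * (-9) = 828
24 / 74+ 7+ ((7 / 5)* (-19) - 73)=-17071 / 185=-92.28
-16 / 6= -8 / 3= -2.67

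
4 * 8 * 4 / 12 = 32 / 3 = 10.67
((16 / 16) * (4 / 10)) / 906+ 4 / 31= 9091 / 70215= 0.13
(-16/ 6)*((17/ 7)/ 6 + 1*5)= -908/ 63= -14.41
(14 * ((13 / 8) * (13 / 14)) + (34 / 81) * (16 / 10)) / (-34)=-70621 / 110160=-0.64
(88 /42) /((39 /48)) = 704 /273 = 2.58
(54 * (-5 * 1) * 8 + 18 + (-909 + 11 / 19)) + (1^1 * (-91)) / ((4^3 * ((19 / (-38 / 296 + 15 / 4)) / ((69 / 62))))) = -4255001557 / 1394752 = -3050.72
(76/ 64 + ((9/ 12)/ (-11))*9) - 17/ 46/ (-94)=109929/ 190256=0.58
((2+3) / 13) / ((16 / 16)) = 5 / 13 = 0.38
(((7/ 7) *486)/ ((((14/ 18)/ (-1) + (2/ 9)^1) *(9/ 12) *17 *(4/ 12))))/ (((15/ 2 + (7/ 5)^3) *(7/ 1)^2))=-874800/ 2133313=-0.41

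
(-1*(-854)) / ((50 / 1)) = 427 / 25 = 17.08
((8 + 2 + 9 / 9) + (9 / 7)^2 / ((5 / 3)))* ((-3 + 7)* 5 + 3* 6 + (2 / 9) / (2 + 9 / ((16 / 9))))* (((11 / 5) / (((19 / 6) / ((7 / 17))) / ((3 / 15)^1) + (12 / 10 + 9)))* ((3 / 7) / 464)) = 2765477 / 145183570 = 0.02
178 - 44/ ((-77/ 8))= 1278/ 7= 182.57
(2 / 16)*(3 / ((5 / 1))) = 3 / 40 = 0.08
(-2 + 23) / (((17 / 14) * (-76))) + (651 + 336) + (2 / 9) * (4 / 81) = 464709863 / 470934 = 986.78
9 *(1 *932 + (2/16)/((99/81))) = 738225/88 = 8388.92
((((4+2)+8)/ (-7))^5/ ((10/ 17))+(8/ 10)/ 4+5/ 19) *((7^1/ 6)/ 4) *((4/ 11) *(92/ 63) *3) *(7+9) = -1257088/ 3135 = -400.99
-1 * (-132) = 132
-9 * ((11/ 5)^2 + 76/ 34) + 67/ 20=-102557/ 1700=-60.33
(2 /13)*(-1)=-2 /13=-0.15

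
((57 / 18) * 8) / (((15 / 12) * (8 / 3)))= 38 / 5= 7.60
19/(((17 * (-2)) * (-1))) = 19/34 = 0.56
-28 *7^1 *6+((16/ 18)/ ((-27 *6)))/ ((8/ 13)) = -1714621/ 1458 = -1176.01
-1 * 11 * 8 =-88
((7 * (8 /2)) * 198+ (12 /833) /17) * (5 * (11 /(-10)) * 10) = -4317972780 /14161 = -304920.05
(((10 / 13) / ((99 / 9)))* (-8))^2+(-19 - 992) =-20667539 / 20449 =-1010.69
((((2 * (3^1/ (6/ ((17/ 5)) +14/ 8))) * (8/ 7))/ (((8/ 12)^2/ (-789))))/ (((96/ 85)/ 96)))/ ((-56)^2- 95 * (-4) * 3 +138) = -246262680/ 3692311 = -66.70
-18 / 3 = -6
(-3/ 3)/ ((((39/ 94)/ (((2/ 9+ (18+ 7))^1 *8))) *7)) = -170704/ 2457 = -69.48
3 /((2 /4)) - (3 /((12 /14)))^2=-6.25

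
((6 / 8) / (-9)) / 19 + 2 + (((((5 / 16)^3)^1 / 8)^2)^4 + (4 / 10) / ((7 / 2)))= 5595052941257657138139261134811944703403 / 2651809851590907166443095085259287429120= 2.11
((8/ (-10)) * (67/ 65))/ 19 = -268/ 6175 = -0.04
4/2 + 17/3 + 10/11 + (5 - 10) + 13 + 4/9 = 1685/99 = 17.02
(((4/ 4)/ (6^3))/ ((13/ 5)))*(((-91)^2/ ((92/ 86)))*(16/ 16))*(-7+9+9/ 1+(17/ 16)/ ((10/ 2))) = 356083/ 2304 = 154.55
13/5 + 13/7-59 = -1909/35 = -54.54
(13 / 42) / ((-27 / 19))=-247 / 1134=-0.22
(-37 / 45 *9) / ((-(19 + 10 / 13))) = 481 / 1285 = 0.37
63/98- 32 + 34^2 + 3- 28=15395/14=1099.64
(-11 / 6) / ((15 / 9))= -1.10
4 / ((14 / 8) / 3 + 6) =48 / 79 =0.61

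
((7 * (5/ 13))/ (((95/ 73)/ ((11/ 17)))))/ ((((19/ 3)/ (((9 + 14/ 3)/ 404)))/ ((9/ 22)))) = 188559/ 64463048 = 0.00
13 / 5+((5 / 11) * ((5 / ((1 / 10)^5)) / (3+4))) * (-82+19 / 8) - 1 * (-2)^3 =-142186917 / 55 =-2585216.67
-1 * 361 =-361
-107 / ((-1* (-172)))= -107 / 172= -0.62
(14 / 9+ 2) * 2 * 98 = 6272 / 9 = 696.89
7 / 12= 0.58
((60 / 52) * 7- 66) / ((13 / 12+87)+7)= -9036 / 14833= -0.61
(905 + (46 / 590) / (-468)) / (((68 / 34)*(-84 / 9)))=-124944277 / 2577120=-48.48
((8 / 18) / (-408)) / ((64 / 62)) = -31 / 29376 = -0.00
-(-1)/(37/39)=39/37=1.05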